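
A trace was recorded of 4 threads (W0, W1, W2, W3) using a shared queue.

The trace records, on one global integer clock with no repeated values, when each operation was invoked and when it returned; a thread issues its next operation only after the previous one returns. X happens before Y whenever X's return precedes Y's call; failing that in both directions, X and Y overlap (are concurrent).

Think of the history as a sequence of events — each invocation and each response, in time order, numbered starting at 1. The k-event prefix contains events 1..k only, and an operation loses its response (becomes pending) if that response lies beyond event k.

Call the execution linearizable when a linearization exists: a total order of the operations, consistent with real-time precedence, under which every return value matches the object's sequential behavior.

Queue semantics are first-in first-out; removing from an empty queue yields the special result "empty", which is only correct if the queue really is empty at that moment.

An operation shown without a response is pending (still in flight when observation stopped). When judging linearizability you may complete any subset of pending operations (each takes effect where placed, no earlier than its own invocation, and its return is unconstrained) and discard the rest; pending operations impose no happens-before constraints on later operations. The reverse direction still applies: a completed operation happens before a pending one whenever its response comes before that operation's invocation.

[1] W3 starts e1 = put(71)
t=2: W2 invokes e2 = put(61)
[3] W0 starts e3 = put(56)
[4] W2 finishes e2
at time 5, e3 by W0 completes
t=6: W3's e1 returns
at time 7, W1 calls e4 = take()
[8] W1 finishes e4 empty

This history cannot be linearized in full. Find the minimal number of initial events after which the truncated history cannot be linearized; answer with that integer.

events 1..7 are still linearizable — one witness is e1, e2, e3:
1. e1 put(71), leaving queue <71>
2. e2 put(61), leaving queue <71,61>
3. e3 put(56), leaving queue <71,61,56>
event 8 — e4's response, time 8 — after it, nothing linearizes
take e1, e2, e3, e4: step 4 already fails, because e4 take() → empty cannot occur there
take e1, e3, e2, e4: step 4 already fails, because e4 take() → empty cannot occur there

8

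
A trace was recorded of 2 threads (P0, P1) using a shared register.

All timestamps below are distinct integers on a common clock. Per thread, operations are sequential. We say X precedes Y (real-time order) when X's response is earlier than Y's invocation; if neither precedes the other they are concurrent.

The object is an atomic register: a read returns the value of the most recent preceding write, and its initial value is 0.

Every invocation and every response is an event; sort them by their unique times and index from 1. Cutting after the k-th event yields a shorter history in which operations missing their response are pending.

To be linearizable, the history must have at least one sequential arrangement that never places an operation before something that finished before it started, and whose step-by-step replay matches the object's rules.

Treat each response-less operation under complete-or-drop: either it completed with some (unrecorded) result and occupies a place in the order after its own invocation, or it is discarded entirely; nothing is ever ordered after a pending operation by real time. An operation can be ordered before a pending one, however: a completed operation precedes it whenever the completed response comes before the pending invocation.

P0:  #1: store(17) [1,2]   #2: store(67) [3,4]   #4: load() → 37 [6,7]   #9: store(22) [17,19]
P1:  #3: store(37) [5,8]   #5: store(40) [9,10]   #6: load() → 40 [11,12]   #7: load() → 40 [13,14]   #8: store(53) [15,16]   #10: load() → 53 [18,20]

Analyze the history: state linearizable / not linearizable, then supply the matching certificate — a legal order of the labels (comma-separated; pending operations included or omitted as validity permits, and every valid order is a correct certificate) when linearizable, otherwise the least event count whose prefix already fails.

1. #1 store(17), leaving value 17
2. #2 store(67), leaving value 67
3. #3 store(37), leaving value 37
4. #4 load() → 37, leaving value 37
5. #5 store(40), leaving value 40
6. #6 load() → 40, leaving value 40
7. #7 load() → 40, leaving value 40
8. #8 store(53), leaving value 53
9. #10 load() → 53, leaving value 53
10. #9 store(22), leaving value 22

linearizable — witness: #1, #2, #3, #4, #5, #6, #7, #8, #10, #9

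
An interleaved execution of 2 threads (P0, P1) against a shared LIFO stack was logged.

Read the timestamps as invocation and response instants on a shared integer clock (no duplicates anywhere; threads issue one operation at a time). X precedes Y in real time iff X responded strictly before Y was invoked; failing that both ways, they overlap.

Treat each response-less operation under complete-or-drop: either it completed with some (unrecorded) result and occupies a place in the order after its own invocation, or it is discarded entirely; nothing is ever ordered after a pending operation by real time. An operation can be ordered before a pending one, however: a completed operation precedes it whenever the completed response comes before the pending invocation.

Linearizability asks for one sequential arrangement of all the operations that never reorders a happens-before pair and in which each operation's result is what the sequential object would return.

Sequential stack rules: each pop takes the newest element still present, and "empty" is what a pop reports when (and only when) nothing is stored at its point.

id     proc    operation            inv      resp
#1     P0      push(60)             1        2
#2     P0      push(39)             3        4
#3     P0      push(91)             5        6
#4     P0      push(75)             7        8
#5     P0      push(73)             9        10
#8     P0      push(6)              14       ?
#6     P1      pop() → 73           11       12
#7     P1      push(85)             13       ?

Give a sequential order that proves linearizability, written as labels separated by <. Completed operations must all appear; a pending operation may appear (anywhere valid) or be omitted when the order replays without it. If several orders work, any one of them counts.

#1 < #2 < #3 < #4 < #5 < #6

after step 1 (#1 push(60)): stack <60>
after step 2 (#2 push(39)): stack <60,39>
after step 3 (#3 push(91)): stack <60,39,91>
after step 4 (#4 push(75)): stack <60,39,91,75>
after step 5 (#5 push(73)): stack <60,39,91,75,73>
after step 6 (#6 pop() → 73): stack <60,39,91,75>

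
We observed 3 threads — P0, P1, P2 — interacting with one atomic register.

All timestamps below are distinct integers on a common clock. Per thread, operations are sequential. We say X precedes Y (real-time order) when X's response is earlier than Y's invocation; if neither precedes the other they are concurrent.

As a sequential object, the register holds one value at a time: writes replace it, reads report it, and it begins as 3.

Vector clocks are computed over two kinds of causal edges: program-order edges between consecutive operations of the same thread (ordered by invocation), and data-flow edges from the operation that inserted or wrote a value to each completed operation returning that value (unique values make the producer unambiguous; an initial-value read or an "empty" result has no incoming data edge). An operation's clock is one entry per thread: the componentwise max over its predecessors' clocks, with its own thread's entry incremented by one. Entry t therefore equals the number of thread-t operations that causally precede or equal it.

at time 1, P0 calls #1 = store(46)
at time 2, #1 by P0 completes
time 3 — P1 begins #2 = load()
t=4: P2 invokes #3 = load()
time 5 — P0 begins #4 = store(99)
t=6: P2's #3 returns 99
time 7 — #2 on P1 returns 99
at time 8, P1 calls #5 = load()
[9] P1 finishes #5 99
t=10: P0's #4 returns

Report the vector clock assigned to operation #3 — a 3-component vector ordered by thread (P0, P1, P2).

#1, invoked 1, has no incoming edges; only P0's bump applies → (1, 0, 0)
from VC(#1)=(1, 0, 0), #4 (invoked 5) maxes components and bumps P0 → (2, 0, 0)
from VC(#4)=(2, 0, 0), #3 (invoked 4) maxes components and bumps P2 → (2, 0, 1)
from VC(#4)=(2, 0, 0), #2 (invoked 3) maxes components and bumps P1 → (2, 1, 0)
from VC(#2)=(2, 1, 0), VC(#4)=(2, 0, 0), #5 (invoked 8) maxes components and bumps P1 → (2, 2, 0)
target: VC(#3) = (2, 0, 1)

(2, 0, 1)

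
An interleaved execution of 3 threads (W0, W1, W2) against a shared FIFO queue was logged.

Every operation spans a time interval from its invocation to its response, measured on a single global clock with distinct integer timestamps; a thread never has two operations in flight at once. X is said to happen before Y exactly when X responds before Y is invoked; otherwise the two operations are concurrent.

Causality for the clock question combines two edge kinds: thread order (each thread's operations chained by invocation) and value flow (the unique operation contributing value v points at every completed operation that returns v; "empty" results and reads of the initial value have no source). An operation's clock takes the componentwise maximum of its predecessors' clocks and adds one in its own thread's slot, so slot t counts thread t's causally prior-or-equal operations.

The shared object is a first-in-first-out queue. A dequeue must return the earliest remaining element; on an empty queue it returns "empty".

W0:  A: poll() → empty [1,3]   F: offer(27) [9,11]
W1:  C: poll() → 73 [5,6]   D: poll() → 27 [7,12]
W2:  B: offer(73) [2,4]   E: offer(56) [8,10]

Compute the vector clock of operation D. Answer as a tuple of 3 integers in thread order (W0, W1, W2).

(2, 2, 1)

invoked at 2, B has no predecessors; its own W2 bump gives (0, 0, 1)
invoked at 1, A has no predecessors; its own W0 bump gives (1, 0, 0)
E, invoked 8, takes VC(B)=(0, 0, 1) under max, adds 1 for W2 → (0, 0, 2)
C, invoked 5, takes VC(B)=(0, 0, 1) under max, adds 1 for W1 → (0, 1, 1)
F, invoked 9, takes VC(A)=(1, 0, 0) under max, adds 1 for W0 → (2, 0, 0)
D, invoked 7, takes VC(C)=(0, 1, 1), VC(F)=(2, 0, 0) under max, adds 1 for W1 → (2, 2, 1)
target: VC(D) = (2, 2, 1)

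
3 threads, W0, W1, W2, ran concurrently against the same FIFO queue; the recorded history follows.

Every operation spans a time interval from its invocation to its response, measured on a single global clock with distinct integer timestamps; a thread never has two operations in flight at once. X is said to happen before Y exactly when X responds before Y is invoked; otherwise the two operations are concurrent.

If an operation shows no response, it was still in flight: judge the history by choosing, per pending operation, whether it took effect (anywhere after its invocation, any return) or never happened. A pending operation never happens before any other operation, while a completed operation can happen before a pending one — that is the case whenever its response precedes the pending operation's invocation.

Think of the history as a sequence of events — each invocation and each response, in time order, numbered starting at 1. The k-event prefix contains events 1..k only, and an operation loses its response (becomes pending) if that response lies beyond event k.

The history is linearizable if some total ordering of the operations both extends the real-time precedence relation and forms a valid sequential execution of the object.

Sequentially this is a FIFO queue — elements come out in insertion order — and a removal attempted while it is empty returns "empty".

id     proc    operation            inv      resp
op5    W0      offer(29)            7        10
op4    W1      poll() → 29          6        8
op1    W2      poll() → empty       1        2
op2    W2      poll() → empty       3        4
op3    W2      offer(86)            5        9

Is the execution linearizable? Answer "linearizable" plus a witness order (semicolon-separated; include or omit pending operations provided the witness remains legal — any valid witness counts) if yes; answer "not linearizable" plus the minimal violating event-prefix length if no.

linearizable — witness: op1; op2; op5; op3; op4

step 1: op1 poll() → empty — queue <>
step 2: op2 poll() → empty — queue <>
step 3: op5 offer(29) — queue <29>
step 4: op3 offer(86) — queue <29,86>
step 5: op4 poll() → 29 — queue <86>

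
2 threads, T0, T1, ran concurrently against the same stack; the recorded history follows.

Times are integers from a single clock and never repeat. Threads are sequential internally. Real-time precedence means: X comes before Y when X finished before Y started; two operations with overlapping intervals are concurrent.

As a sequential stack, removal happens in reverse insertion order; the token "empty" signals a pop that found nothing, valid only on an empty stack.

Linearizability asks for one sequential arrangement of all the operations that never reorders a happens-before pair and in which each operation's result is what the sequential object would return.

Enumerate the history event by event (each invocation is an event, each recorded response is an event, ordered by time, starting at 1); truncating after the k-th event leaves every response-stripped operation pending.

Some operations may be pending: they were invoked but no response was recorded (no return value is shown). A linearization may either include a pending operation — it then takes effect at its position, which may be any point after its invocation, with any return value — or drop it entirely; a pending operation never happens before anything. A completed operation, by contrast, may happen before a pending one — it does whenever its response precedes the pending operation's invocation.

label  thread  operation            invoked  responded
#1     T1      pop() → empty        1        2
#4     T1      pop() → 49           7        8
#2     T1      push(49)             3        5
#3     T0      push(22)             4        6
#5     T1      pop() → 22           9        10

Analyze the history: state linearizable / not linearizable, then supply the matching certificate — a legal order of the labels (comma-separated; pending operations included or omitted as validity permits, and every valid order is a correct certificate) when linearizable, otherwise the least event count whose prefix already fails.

1. #1 pop() → empty, leaving stack <>
2. #3 push(22), leaving stack <22>
3. #2 push(49), leaving stack <22,49>
4. #4 pop() → 49, leaving stack <22>
5. #5 pop() → 22, leaving stack <>

linearizable — witness: #1, #3, #2, #4, #5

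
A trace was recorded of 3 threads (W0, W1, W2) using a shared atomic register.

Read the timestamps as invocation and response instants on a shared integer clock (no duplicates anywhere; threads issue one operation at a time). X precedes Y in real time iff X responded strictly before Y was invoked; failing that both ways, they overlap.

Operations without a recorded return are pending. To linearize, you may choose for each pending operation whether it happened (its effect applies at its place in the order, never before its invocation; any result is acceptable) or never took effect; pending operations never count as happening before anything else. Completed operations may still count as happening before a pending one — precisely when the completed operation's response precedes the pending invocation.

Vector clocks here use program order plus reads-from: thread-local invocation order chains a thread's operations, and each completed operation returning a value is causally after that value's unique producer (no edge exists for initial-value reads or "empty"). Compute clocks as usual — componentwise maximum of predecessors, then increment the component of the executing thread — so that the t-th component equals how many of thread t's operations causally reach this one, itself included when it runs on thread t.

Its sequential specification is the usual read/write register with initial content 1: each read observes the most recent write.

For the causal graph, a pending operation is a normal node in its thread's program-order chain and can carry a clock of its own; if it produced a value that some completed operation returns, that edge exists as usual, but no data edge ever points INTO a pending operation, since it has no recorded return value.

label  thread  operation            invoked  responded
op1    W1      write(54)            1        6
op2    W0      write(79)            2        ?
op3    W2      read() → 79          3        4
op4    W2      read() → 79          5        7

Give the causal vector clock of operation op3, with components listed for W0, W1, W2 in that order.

(1, 0, 1)

no predecessors for op1 (invoked 1): W1 increments from zero → (0, 1, 0)
no predecessors for op2 (invoked 2): W0 increments from zero → (1, 0, 0)
op3 (invocation 3): componentwise max over VC(op2)=(1, 0, 0), +1 at W2, giving (1, 0, 1)
op4 (invocation 5): componentwise max over VC(op2)=(1, 0, 0), VC(op3)=(1, 0, 1), +1 at W2, giving (1, 0, 2)
target: VC(op3) = (1, 0, 1)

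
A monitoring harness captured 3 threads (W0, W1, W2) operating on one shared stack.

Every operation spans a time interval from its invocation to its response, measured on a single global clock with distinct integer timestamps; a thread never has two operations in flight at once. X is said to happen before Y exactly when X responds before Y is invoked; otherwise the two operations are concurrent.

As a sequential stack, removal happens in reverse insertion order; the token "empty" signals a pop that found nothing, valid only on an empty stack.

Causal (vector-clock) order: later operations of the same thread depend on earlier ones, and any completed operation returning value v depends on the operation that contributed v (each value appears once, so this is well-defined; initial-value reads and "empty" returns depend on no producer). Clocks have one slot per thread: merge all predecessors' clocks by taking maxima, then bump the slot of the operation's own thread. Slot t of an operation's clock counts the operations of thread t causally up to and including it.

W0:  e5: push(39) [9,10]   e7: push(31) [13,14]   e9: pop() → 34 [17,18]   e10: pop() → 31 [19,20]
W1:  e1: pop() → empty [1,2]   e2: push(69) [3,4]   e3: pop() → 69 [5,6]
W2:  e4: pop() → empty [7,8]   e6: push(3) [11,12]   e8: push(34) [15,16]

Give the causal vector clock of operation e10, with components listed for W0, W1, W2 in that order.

(4, 0, 3)

no predecessors for e4 (invoked 7): W2 increments from zero → (0, 0, 1)
no predecessors for e1 (invoked 1): W1 increments from zero → (0, 1, 0)
no predecessors for e5 (invoked 9): W0 increments from zero → (1, 0, 0)
from VC(e4)=(0, 0, 1), e6 (invoked 11) maxes components and bumps W2 → (0, 0, 2)
from VC(e1)=(0, 1, 0), e2 (invoked 3) maxes components and bumps W1 → (0, 2, 0)
from VC(e5)=(1, 0, 0), e7 (invoked 13) maxes components and bumps W0 → (2, 0, 0)
from VC(e6)=(0, 0, 2), e8 (invoked 15) maxes components and bumps W2 → (0, 0, 3)
from VC(e2)=(0, 2, 0), e3 (invoked 5) maxes components and bumps W1 → (0, 3, 0)
from VC(e7)=(2, 0, 0), VC(e8)=(0, 0, 3), e9 (invoked 17) maxes components and bumps W0 → (3, 0, 3)
from VC(e7)=(2, 0, 0), VC(e9)=(3, 0, 3), e10 (invoked 19) maxes components and bumps W0 → (4, 0, 3)
target: VC(e10) = (4, 0, 3)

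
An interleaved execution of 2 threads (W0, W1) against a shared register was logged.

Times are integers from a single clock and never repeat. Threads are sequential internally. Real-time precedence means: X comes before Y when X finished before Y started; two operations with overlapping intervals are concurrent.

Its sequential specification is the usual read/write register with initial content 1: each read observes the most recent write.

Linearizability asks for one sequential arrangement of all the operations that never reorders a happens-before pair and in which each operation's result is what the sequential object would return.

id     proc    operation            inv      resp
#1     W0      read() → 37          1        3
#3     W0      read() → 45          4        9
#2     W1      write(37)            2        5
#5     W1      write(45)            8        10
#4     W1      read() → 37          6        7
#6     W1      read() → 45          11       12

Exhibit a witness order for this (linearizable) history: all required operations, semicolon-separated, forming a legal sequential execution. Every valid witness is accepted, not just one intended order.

#2; #1; #4; #5; #3; #6

1. #2 write(37), leaving value 37
2. #1 read() → 37, leaving value 37
3. #4 read() → 37, leaving value 37
4. #5 write(45), leaving value 45
5. #3 read() → 45, leaving value 45
6. #6 read() → 45, leaving value 45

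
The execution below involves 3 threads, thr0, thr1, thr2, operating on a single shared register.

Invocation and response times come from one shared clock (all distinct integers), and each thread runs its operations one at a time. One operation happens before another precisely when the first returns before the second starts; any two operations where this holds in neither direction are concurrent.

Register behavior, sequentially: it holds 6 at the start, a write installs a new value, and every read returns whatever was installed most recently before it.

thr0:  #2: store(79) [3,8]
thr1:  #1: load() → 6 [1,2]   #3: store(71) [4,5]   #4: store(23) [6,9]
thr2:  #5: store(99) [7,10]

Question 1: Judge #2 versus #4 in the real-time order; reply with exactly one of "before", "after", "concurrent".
concurrent

#2 spans [3,8], #4 spans [6,9]
the intervals overlap in both directions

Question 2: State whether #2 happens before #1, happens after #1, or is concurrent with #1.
after

#2 spans [3,8], #1 spans [1,2]
resp(#1)=2 < inv(#2)=3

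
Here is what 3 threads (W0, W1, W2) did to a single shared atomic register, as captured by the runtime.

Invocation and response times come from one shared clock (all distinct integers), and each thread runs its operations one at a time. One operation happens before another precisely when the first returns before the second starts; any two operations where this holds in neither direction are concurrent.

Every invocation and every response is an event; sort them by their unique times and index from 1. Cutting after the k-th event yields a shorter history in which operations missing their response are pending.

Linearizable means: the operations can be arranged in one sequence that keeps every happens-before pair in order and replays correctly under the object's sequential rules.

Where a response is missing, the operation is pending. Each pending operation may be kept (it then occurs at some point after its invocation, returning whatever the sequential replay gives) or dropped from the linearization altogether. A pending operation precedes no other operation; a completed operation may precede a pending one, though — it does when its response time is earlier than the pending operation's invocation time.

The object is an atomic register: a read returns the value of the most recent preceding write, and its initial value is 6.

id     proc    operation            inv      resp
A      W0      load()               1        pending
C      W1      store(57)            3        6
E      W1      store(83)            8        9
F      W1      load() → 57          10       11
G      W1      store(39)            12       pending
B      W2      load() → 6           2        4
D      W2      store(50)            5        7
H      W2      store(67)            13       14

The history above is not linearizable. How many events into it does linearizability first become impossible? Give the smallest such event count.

a valid linearization of events 1..10 exists, for instance A, B, C, D, E:
after step 1 (A load() (pending, included)): value 6
after step 2 (B load() → 6): value 6
after step 3 (C store(57)): value 57
after step 4 (D store(50)): value 50
after step 5 (E store(83)): value 83
adding event 11 (F responds at 11) leaves no legal real-time order
no completion choice of the 1 pending operation (A) rescues it — every subset was tried
sample order B, C, D, E, F (pending dropped) stalls at step 5 — F load() → 57 has no legal effect
sample order B, D, C, E, F (pending dropped) stalls at step 5 — F load() → 57 has no legal effect

11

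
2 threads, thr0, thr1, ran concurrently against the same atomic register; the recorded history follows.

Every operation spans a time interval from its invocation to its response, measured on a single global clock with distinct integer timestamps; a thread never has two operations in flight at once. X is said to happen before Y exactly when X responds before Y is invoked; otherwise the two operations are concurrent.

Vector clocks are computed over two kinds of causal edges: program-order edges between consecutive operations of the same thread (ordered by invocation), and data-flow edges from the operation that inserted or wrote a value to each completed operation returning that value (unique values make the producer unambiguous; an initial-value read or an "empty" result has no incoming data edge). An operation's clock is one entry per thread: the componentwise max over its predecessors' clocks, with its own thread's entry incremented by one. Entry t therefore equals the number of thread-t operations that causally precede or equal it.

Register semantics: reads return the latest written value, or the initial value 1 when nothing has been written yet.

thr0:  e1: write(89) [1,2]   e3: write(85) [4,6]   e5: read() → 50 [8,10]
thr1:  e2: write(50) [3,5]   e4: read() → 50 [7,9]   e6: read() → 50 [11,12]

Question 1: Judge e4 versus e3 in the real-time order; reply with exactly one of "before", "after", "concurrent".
after

e4 spans [7,9], e3 spans [4,6]
resp(e3)=6 < inv(e4)=7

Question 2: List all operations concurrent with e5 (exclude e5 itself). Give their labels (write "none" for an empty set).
e4

concurrent with e5 ([8,10]): every op whose interval crosses 8..10
e1 [1,2]: before
e2 [3,5]: before
e3 [4,6]: before
e4 [7,9]: concurrent
e6 [11,12]: after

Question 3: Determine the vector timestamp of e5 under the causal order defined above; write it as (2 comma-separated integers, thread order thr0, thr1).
(3, 1)

VC(e2, invoked at 3): no causal predecessors; +1 on thr1 → (0, 1)
VC(e1, invoked at 1): no causal predecessors; +1 on thr0 → (1, 0)
from VC(e2)=(0, 1), e4 (invoked 7) maxes components and bumps thr1 → (0, 2)
from VC(e1)=(1, 0), e3 (invoked 4) maxes components and bumps thr0 → (2, 0)
from VC(e2)=(0, 1), VC(e4)=(0, 2), e6 (invoked 11) maxes components and bumps thr1 → (0, 3)
from VC(e2)=(0, 1), VC(e3)=(2, 0), e5 (invoked 8) maxes components and bumps thr0 → (3, 1)
target: VC(e5) = (3, 1)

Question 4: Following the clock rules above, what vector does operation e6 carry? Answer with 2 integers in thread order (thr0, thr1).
(0, 3)

invoked at 3, e2 has no predecessors; its own thr1 bump gives (0, 1)
invoked at 1, e1 has no predecessors; its own thr0 bump gives (1, 0)
merge at e4 (invoked 7): VC(e2)=(0, 1), own-thread bump on thr1 → (0, 2)
merge at e3 (invoked 4): VC(e1)=(1, 0), own-thread bump on thr0 → (2, 0)
merge at e6 (invoked 11): VC(e2)=(0, 1), VC(e4)=(0, 2), own-thread bump on thr1 → (0, 3)
merge at e5 (invoked 8): VC(e2)=(0, 1), VC(e3)=(2, 0), own-thread bump on thr0 → (3, 1)
target: VC(e6) = (0, 3)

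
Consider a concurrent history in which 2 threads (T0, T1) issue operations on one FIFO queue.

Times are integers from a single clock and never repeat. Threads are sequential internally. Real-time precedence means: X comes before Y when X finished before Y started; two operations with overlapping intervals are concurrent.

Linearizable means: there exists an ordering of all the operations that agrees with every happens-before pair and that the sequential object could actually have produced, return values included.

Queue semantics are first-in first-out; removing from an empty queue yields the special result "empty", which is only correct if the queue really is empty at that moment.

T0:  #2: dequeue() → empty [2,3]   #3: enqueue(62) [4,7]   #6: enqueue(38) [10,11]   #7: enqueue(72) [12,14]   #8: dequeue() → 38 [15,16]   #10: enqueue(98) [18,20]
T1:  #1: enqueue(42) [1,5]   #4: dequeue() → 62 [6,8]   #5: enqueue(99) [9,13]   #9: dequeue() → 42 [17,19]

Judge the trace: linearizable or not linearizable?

not linearizable

through event 15 a valid linearization exists; event 16 (#8 responding at time 16) ends that
all 15 real-time-respecting orders fail — 8 completed FIFO queue operations, no legal replay
e.g. #1, #2, #3, #4, #5, #6, #7, #8: illegal at step 2, since #2 dequeue() → empty cannot apply there
e.g. #1, #2, #3, #4, #6, #5, #7, #8: illegal at step 2, since #2 dequeue() → empty cannot apply there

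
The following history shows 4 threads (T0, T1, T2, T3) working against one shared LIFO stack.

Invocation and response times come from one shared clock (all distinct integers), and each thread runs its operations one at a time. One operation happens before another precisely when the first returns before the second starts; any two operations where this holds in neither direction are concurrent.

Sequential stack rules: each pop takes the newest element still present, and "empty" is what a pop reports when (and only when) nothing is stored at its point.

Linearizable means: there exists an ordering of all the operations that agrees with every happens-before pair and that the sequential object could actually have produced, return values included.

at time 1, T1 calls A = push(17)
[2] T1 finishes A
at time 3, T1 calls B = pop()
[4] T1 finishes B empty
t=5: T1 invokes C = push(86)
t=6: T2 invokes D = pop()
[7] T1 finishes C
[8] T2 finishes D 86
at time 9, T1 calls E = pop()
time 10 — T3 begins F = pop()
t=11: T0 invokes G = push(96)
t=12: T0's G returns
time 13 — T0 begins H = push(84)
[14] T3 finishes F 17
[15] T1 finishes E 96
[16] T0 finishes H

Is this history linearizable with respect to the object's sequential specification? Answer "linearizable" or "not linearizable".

already the first 4 events (up to B's response at time 4) admit no linearization; the first 3 still do
exactly one order of the 2 completed ops respects real time; the LIFO stack replay fails
one such order, A, B, breaks at step 2 where B pop() → empty is illegal

not linearizable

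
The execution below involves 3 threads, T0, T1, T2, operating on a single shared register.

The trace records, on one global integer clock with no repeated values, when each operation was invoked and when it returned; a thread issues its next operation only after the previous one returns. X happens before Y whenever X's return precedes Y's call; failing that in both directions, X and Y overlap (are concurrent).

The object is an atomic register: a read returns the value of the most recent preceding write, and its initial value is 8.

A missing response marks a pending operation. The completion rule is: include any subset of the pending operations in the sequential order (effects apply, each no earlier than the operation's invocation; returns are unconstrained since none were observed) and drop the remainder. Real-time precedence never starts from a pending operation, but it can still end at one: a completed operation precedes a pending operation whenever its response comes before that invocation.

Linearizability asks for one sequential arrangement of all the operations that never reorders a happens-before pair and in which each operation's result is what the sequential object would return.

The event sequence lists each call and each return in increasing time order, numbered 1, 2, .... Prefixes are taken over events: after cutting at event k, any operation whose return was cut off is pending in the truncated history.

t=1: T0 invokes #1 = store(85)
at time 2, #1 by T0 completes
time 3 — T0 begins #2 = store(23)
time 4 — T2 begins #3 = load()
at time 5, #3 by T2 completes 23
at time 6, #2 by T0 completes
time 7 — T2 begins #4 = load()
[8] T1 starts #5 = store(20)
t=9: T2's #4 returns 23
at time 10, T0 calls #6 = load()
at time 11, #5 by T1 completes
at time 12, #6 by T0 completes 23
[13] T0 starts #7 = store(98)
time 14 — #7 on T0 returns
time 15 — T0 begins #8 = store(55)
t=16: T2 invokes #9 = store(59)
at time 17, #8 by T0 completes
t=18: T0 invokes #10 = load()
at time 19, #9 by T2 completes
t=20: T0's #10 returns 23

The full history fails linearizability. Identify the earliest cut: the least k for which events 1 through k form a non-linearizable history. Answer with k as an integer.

one valid order for events 1..19 is #1, #2, #3, #4, #6, #5, #7, #8, #9:
step 1: #1 store(85) — value 85
step 2: #2 store(23) — value 23
step 3: #3 load() → 23 — value 23
step 4: #4 load() → 23 — value 23
step 5: #6 load() → 23 — value 23
step 6: #5 store(20) — value 20
step 7: #7 store(98) — value 98
step 8: #8 store(55) — value 55
step 9: #9 store(59) — value 59
with event 20 included (#10 responding at time 20), all real-time-consistent orders fail
take #1, #2, #3, #4, #5, #6, #7, #8, #9, #10: step 6 already fails, because #6 load() → 23 cannot occur there
take #1, #2, #3, #4, #5, #6, #7, #8, #10, #9: step 6 already fails, because #6 load() → 23 cannot occur there

20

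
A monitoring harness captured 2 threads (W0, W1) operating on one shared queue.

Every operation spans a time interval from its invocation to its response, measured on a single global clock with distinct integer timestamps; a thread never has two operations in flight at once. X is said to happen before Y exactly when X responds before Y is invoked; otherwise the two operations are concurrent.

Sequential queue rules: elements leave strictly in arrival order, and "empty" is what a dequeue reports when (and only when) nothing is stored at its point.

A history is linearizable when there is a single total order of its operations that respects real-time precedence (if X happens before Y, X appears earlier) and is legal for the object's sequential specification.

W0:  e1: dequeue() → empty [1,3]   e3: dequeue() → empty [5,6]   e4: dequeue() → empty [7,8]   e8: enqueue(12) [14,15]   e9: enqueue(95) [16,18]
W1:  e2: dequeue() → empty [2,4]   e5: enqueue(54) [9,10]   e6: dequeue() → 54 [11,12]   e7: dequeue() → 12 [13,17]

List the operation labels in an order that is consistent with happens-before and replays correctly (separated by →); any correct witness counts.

after step 1 (e1 dequeue() → empty): queue <>
after step 2 (e2 dequeue() → empty): queue <>
after step 3 (e3 dequeue() → empty): queue <>
after step 4 (e4 dequeue() → empty): queue <>
after step 5 (e5 enqueue(54)): queue <54>
after step 6 (e6 dequeue() → 54): queue <>
after step 7 (e8 enqueue(12)): queue <12>
after step 8 (e7 dequeue() → 12): queue <>
after step 9 (e9 enqueue(95)): queue <95>

e1 → e2 → e3 → e4 → e5 → e6 → e8 → e7 → e9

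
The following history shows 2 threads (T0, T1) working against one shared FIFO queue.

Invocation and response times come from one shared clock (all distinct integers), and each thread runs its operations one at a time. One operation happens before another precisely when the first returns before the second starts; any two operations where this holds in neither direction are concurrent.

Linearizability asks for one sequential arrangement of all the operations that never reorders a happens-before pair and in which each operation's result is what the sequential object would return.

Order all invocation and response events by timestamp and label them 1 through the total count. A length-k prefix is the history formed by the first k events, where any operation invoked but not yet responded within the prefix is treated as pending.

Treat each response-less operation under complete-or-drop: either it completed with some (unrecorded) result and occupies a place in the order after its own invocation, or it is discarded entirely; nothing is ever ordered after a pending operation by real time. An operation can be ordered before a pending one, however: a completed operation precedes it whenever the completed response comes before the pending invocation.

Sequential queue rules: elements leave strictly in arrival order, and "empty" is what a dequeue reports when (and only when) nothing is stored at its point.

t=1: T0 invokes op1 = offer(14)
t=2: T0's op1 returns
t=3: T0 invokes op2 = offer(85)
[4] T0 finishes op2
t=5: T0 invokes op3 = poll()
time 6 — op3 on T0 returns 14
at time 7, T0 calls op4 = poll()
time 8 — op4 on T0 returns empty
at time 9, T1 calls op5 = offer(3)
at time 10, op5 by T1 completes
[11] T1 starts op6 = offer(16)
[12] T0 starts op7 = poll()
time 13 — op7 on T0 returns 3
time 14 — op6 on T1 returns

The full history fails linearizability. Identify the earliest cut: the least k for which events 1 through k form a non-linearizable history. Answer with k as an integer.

8

events 1..7 are linearizable, e.g. via op1, op2, op3:
after step 1 (op1 offer(14)): queue <14>
after step 2 (op2 offer(85)): queue <14,85>
after step 3 (op3 poll() → 14): queue <85>
once event 8 joins (op4's response, time 8), exhaustive search finds no witness
e.g. op1, op2, op3, op4: illegal at step 4, since op4 poll() → empty cannot apply there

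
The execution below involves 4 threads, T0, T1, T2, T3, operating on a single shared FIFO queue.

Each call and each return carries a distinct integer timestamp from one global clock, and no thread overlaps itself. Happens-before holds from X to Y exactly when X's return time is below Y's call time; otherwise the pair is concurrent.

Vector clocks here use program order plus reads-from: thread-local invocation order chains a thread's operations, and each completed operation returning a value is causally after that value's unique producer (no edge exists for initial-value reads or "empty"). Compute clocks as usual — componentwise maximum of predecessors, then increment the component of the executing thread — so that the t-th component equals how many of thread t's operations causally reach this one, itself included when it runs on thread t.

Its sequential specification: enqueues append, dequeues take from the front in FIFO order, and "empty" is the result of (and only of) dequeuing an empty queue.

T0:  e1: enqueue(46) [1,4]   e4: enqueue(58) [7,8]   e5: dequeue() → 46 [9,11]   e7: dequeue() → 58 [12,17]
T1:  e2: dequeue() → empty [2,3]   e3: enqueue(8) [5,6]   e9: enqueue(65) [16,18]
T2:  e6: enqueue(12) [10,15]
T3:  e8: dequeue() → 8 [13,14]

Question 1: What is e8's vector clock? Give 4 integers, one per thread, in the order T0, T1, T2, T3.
(0, 2, 0, 1)

invoked at 10, e6 has no predecessors; its own T2 bump gives (0, 0, 1, 0)
invoked at 2, e2 has no predecessors; its own T1 bump gives (0, 1, 0, 0)
invoked at 1, e1 has no predecessors; its own T0 bump gives (1, 0, 0, 0)
e3 (invocation 5): componentwise max over VC(e2)=(0, 1, 0, 0), +1 at T1, giving (0, 2, 0, 0)
e4 (invocation 7): componentwise max over VC(e1)=(1, 0, 0, 0), +1 at T0, giving (2, 0, 0, 0)
e8 (invocation 13): componentwise max over VC(e3)=(0, 2, 0, 0), +1 at T3, giving (0, 2, 0, 1)
e9 (invocation 16): componentwise max over VC(e3)=(0, 2, 0, 0), +1 at T1, giving (0, 3, 0, 0)
e5 (invocation 9): componentwise max over VC(e1)=(1, 0, 0, 0), VC(e4)=(2, 0, 0, 0), +1 at T0, giving (3, 0, 0, 0)
e7 (invocation 12): componentwise max over VC(e4)=(2, 0, 0, 0), VC(e5)=(3, 0, 0, 0), +1 at T0, giving (4, 0, 0, 0)
target: VC(e8) = (0, 2, 0, 1)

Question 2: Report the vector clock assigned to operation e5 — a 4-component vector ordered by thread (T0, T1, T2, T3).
(3, 0, 0, 0)

root op e6, invoked 10: fresh clock plus T2's own tick → (0, 0, 1, 0)
root op e2, invoked 2: fresh clock plus T1's own tick → (0, 1, 0, 0)
root op e1, invoked 1: fresh clock plus T0's own tick → (1, 0, 0, 0)
merge at e3 (invoked 5): VC(e2)=(0, 1, 0, 0), own-thread bump on T1 → (0, 2, 0, 0)
merge at e4 (invoked 7): VC(e1)=(1, 0, 0, 0), own-thread bump on T0 → (2, 0, 0, 0)
merge at e8 (invoked 13): VC(e3)=(0, 2, 0, 0), own-thread bump on T3 → (0, 2, 0, 1)
merge at e9 (invoked 16): VC(e3)=(0, 2, 0, 0), own-thread bump on T1 → (0, 3, 0, 0)
merge at e5 (invoked 9): VC(e1)=(1, 0, 0, 0), VC(e4)=(2, 0, 0, 0), own-thread bump on T0 → (3, 0, 0, 0)
merge at e7 (invoked 12): VC(e4)=(2, 0, 0, 0), VC(e5)=(3, 0, 0, 0), own-thread bump on T0 → (4, 0, 0, 0)
target: VC(e5) = (3, 0, 0, 0)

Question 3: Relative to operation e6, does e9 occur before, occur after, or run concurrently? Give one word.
after

e9 spans [16,18], e6 spans [10,15]
resp(e6)=15 < inv(e9)=16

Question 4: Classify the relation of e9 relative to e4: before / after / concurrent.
after

e9 spans [16,18], e4 spans [7,8]
resp(e4)=8 < inv(e9)=16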